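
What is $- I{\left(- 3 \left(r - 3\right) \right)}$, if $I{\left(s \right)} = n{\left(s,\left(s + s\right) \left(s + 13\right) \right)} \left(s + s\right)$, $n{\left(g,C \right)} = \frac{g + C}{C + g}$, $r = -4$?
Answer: $-42$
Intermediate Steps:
$n{\left(g,C \right)} = 1$ ($n{\left(g,C \right)} = \frac{C + g}{C + g} = 1$)
$I{\left(s \right)} = 2 s$ ($I{\left(s \right)} = 1 \left(s + s\right) = 1 \cdot 2 s = 2 s$)
$- I{\left(- 3 \left(r - 3\right) \right)} = - 2 \left(- 3 \left(-4 - 3\right)\right) = - 2 \left(\left(-3\right) \left(-7\right)\right) = - 2 \cdot 21 = \left(-1\right) 42 = -42$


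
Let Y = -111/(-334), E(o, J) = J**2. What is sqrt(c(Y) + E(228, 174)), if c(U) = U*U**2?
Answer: 3*sqrt(41864159935810)/111556 ≈ 174.00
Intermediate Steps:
Y = 111/334 (Y = -111*(-1/334) = 111/334 ≈ 0.33234)
c(U) = U**3
sqrt(c(Y) + E(228, 174)) = sqrt((111/334)**3 + 174**2) = sqrt(1367631/37259704 + 30276) = sqrt(1128076165935/37259704) = 3*sqrt(41864159935810)/111556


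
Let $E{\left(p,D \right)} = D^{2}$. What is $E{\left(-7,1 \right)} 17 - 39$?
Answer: $-22$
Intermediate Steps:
$E{\left(-7,1 \right)} 17 - 39 = 1^{2} \cdot 17 - 39 = 1 \cdot 17 - 39 = 17 - 39 = -22$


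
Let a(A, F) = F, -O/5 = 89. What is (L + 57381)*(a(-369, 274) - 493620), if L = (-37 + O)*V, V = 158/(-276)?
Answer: -1962692205488/69 ≈ -2.8445e+10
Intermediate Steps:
O = -445 (O = -5*89 = -445)
V = -79/138 (V = 158*(-1/276) = -79/138 ≈ -0.57246)
L = 19039/69 (L = (-37 - 445)*(-79/138) = -482*(-79/138) = 19039/69 ≈ 275.93)
(L + 57381)*(a(-369, 274) - 493620) = (19039/69 + 57381)*(274 - 493620) = (3978328/69)*(-493346) = -1962692205488/69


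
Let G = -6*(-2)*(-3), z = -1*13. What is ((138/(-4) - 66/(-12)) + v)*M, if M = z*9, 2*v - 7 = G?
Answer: 10179/2 ≈ 5089.5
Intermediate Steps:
z = -13
G = -36 (G = 12*(-3) = -36)
v = -29/2 (v = 7/2 + (½)*(-36) = 7/2 - 18 = -29/2 ≈ -14.500)
M = -117 (M = -13*9 = -117)
((138/(-4) - 66/(-12)) + v)*M = ((138/(-4) - 66/(-12)) - 29/2)*(-117) = ((138*(-¼) - 66*(-1/12)) - 29/2)*(-117) = ((-69/2 + 11/2) - 29/2)*(-117) = (-29 - 29/2)*(-117) = -87/2*(-117) = 10179/2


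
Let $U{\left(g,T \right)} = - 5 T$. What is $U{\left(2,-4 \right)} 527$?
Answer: $10540$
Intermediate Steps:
$U{\left(2,-4 \right)} 527 = \left(-5\right) \left(-4\right) 527 = 20 \cdot 527 = 10540$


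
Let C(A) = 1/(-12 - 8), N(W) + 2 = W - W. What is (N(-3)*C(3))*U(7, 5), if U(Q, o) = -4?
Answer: -⅖ ≈ -0.40000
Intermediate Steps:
N(W) = -2 (N(W) = -2 + (W - W) = -2 + 0 = -2)
C(A) = -1/20 (C(A) = 1/(-20) = -1/20)
(N(-3)*C(3))*U(7, 5) = -2*(-1/20)*(-4) = (⅒)*(-4) = -⅖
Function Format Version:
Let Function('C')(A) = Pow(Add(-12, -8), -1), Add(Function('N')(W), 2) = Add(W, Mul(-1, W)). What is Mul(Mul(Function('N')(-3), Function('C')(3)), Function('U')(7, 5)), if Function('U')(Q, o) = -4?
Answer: Rational(-2, 5) ≈ -0.40000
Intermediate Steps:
Function('N')(W) = -2 (Function('N')(W) = Add(-2, Add(W, Mul(-1, W))) = Add(-2, 0) = -2)
Function('C')(A) = Rational(-1, 20) (Function('C')(A) = Pow(-20, -1) = Rational(-1, 20))
Mul(Mul(Function('N')(-3), Function('C')(3)), Function('U')(7, 5)) = Mul(Mul(-2, Rational(-1, 20)), -4) = Mul(Rational(1, 10), -4) = Rational(-2, 5)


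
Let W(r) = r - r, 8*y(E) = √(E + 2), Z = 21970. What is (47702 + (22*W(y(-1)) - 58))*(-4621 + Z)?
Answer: 826575756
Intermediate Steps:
y(E) = √(2 + E)/8 (y(E) = √(E + 2)/8 = √(2 + E)/8)
W(r) = 0
(47702 + (22*W(y(-1)) - 58))*(-4621 + Z) = (47702 + (22*0 - 58))*(-4621 + 21970) = (47702 + (0 - 58))*17349 = (47702 - 58)*17349 = 47644*17349 = 826575756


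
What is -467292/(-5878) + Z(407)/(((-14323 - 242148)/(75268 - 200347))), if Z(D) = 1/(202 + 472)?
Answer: 40388754888465/508039813306 ≈ 79.499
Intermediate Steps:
Z(D) = 1/674
-467292/(-5878) + Z(407)/(((-14323 - 242148)/(75268 - 200347))) = -467292/(-5878) + 1/(674*(((-14323 - 242148)/(75268 - 200347)))) = -467292*(-1/5878) + 1/(674*((-256471/(-125079)))) = 233646/2939 + 1/(674*((-256471*(-1/125079)))) = 233646/2939 + 1/(674*(256471/125079)) = 233646/2939 + (1/674)*(125079/256471) = 233646/2939 + 125079/172861454 = 40388754888465/508039813306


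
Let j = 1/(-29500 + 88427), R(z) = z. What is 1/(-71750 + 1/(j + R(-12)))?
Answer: -707123/50736134177 ≈ -1.3937e-5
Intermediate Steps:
j = 1/58927 ≈ 1.6970e-5
1/(-71750 + 1/(j + R(-12))) = 1/(-71750 + 1/(1/58927 - 12)) = 1/(-71750 + 1/(-707123/58927)) = 1/(-71750 - 58927/707123) = 1/(-50736134177/707123) = -707123/50736134177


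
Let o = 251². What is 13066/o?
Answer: 13066/63001 ≈ 0.20739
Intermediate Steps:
o = 63001
13066/o = 13066/63001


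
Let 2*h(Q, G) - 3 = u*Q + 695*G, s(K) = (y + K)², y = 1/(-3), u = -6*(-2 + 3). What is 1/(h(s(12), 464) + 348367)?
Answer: 6/3055201 ≈ 1.9639e-6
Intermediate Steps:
u = -6 (u = -6*1 = -6)
y = -⅓ ≈ -0.33333
s(K) = (-⅓ + K)²
h(Q, G) = 3/2 - 3*Q + 695*G/2 (h(Q, G) = 3/2 + (-6*Q + 695*G)/2 = 3/2 + (-3*Q + 695*G/2) = 3/2 - 3*Q + 695*G/2)
1/(h(s(12), 464) + 348367) = 1/((3/2 - (-1 + 3*12)²/3 + (695/2)*464) + 348367) = 1/((3/2 - (-1 + 36)²/3 + 161240) + 348367) = 1/((3/2 - 35²/3 + 161240) + 348367) = 1/((3/2 - 1225/3 + 161240) + 348367) = 1/(964999/6 + 348367) = 1/(3055201/6) = 6/3055201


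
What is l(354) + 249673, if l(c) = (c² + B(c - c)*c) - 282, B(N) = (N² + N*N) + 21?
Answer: 382141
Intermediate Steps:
B(N) = 21 + 2*N² (B(N) = (N² + N²) + 21 = 2*N² + 21 = 21 + 2*N²)
l(c) = -282 + c² + 21*c (l(c) = (c² + (21 + 2*(c - c)²)*c) - 282 = (c² + (21 + 2*0²)*c) - 282 = (c² + (21 + 2*0)*c) - 282 = (c² + (21 + 0)*c) - 282 = (c² + 21*c) - 282 = -282 + c² + 21*c)
l(354) + 249673 = (-282 + 354² + 21*354) + 249673 = (-282 + 125316 + 7434) + 249673 = 132468 + 249673 = 382141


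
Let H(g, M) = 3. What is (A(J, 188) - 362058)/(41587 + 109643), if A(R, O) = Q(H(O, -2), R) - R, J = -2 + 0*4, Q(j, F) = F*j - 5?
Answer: -120689/50410 ≈ -2.3941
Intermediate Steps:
Q(j, F) = -5 + F*j
J = -2 (J = -2 + 0 = -2)
A(R, O) = -5 + 2*R (A(R, O) = (-5 + R*3) - R = (-5 + 3*R) - R = -5 + 2*R)
(A(J, 188) - 362058)/(41587 + 109643) = ((-5 + 2*(-2)) - 362058)/(41587 + 109643) = ((-5 - 4) - 362058)/151230 = (-9 - 362058)*(1/151230) = -362067*1/151230 = -120689/50410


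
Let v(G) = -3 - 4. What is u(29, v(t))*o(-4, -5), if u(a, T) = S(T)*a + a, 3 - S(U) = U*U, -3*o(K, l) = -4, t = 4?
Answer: -1740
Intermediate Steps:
o(K, l) = 4/3 (o(K, l) = -1/3*(-4) = 4/3)
S(U) = 3 - U**2 (S(U) = 3 - U*U = 3 - U**2)
v(G) = -7
u(a, T) = a + a*(3 - T**2) (u(a, T) = (3 - T**2)*a + a = a*(3 - T**2) + a = a + a*(3 - T**2))
u(29, v(t))*o(-4, -5) = (29*(4 - 1*(-7)**2))*(4/3) = (29*(4 - 1*49))*(4/3) = (29*(4 - 49))*(4/3) = (29*(-45))*(4/3) = -1305*4/3 = -1740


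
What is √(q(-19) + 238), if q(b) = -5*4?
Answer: √218 ≈ 14.765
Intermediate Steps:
q(b) = -20
√(q(-19) + 238) = √(-20 + 238) = √218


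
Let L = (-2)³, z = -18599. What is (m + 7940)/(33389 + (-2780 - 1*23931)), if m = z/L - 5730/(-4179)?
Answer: 114407047/74419632 ≈ 1.5373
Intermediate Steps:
L = -8
m = 25923687/11144 (m = -18599/(-8) - 5730/(-4179) = -18599*(-⅛) - 5730*(-1/4179) = 18599/8 + 1910/1393 = 25923687/11144 ≈ 2326.2)
(m + 7940)/(33389 + (-2780 - 1*23931)) = (25923687/11144 + 7940)/(33389 + (-2780 - 1*23931)) = 114407047/(11144*(33389 + (-2780 - 23931))) = 114407047/(11144*(33389 - 26711)) = (114407047/11144)/6678 = (114407047/11144)*(1/6678) = 114407047/74419632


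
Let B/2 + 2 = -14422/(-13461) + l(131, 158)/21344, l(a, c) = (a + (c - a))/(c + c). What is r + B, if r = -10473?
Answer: -3009547805771/287311584 ≈ -10475.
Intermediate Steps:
l(a, c) = ½ (l(a, c) = c/((2*c)) = c*(1/(2*c)) = ½)
B = -533586539/287311584 (B = -4 + 2*(-14422/(-13461) + (½)/21344) = -4 + 2*(-14422*(-1/13461) + (½)*(1/21344)) = -4 + 2*(14422/13461 + 1/42688) = -4 + 2*(615659797/574623168) = -4 + 615659797/287311584 = -533586539/287311584 ≈ -1.8572)
r + B = -10473 - 533586539/287311584 = -3009547805771/287311584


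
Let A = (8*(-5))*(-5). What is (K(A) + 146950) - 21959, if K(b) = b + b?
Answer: 125391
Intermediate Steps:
A = 200 (A = -40*(-5) = 200)
K(b) = 2*b
(K(A) + 146950) - 21959 = (2*200 + 146950) - 21959 = (400 + 146950) - 21959 = 147350 - 21959 = 125391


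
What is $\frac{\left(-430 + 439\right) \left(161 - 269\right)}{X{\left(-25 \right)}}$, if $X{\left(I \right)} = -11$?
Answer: $\frac{972}{11} \approx 88.364$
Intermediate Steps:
$\frac{\left(-430 + 439\right) \left(161 - 269\right)}{X{\left(-25 \right)}} = \frac{\left(-430 + 439\right) \left(161 - 269\right)}{-11} = 9 \left(-108\right) \left(- \frac{1}{11}\right) = \left(-972\right) \left(- \frac{1}{11}\right) = \frac{972}{11}$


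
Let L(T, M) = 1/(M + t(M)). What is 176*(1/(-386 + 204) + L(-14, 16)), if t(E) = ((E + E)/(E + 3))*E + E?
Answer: 1837/910 ≈ 2.0187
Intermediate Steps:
t(E) = E + 2*E**2/(3 + E) (t(E) = ((2*E)/(3 + E))*E + E = (2*E/(3 + E))*E + E = 2*E**2/(3 + E) + E = E + 2*E**2/(3 + E))
L(T, M) = 1/(M + 3*M*(1 + M)/(3 + M))
176*(1/(-386 + 204) + L(-14, 16)) = 176*(1/(-386 + 204) + (1/2)*(3 + 16)/(16*(3 + 2*16))) = 176*(1/(-182) + (1/2)*(1/16)*19/(3 + 32)) = 176*(-1/182 + (1/2)*(1/16)*19/35) = 176*(-1/182 + (1/2)*(1/16)*(1/35)*19) = 176*(-1/182 + 19/1120) = 176*(167/14560) = 1837/910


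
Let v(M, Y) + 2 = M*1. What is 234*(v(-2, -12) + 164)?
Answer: 37440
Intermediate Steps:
v(M, Y) = -2 + M (v(M, Y) = -2 + M*1 = -2 + M)
234*(v(-2, -12) + 164) = 234*((-2 - 2) + 164) = 234*(-4 + 164) = 234*160 = 37440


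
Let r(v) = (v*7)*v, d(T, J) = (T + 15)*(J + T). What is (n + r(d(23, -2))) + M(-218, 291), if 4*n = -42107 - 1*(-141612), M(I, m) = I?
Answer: 17929145/4 ≈ 4.4823e+6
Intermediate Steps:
d(T, J) = (15 + T)*(J + T)
n = 99505/4 (n = (-42107 - 1*(-141612))/4 = (-42107 + 141612)/4 = (1/4)*99505 = 99505/4 ≈ 24876.)
r(v) = 7*v**2 (r(v) = (7*v)*v = 7*v**2)
(n + r(d(23, -2))) + M(-218, 291) = (99505/4 + 7*(23**2 + 15*(-2) + 15*23 - 2*23)**2) - 218 = (99505/4 + 7*(529 - 30 + 345 - 46)**2) - 218 = (99505/4 + 7*798**2) - 218 = (99505/4 + 7*636804) - 218 = (99505/4 + 4457628) - 218 = 17930017/4 - 218 = 17929145/4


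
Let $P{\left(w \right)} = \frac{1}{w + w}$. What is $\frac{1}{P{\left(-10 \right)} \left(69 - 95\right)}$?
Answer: $\frac{10}{13} \approx 0.76923$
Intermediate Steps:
$P{\left(w \right)} = \frac{1}{2 w}$
$\frac{1}{P{\left(-10 \right)} \left(69 - 95\right)} = \frac{1}{\frac{1}{2 \left(-10\right)} \left(69 - 95\right)} = \frac{1}{\frac{1}{2} \left(- \frac{1}{10}\right) \left(-26\right)} = \frac{1}{\left(- \frac{1}{20}\right) \left(-26\right)} = \frac{1}{\frac{13}{10}} = \frac{10}{13}$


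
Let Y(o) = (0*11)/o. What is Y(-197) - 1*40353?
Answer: -40353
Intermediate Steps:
Y(o) = 0 (Y(o) = 0/o = 0)
Y(-197) - 1*40353 = 0 - 1*40353 = 0 - 40353 = -40353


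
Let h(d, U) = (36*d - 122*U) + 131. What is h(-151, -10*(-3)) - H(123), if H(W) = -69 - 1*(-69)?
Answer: -8965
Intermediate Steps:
H(W) = 0 (H(W) = -69 + 69 = 0)
h(d, U) = 131 - 122*U + 36*d (h(d, U) = (-122*U + 36*d) + 131 = 131 - 122*U + 36*d)
h(-151, -10*(-3)) - H(123) = (131 - (-1220)*(-3) + 36*(-151)) - 1*0 = (131 - 122*30 - 5436) + 0 = (131 - 3660 - 5436) + 0 = -8965 + 0 = -8965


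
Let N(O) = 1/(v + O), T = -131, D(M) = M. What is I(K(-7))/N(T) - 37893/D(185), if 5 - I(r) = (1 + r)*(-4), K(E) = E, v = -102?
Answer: 781102/185 ≈ 4222.2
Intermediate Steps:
I(r) = 9 + 4*r (I(r) = 5 - (1 + r)*(-4) = 5 - (-4 - 4*r) = 5 + (4 + 4*r) = 9 + 4*r)
N(O) = 1/(-102 + O)
I(K(-7))/N(T) - 37893/D(185) = (9 + 4*(-7))/(1/(-102 - 131)) - 37893/185 = (9 - 28)/(1/(-233)) - 37893*1/185 = -19/(-1/233) - 37893/185 = -19*(-233) - 37893/185 = 4427 - 37893/185 = 781102/185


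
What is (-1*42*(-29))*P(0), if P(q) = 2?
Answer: 2436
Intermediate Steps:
(-1*42*(-29))*P(0) = (-1*42*(-29))*2 = -42*(-29)*2 = 1218*2 = 2436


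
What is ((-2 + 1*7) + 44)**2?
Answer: 2401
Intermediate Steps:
((-2 + 1*7) + 44)**2 = ((-2 + 7) + 44)**2 = (5 + 44)**2 = 49**2 = 2401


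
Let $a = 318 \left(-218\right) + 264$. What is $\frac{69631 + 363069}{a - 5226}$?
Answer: $- \frac{216350}{37143} \approx -5.8248$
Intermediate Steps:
$a = -69060$ ($a = -69324 + 264 = -69060$)
$\frac{69631 + 363069}{a - 5226} = \frac{69631 + 363069}{-69060 - 5226} = \frac{432700}{-74286} = 432700 \left(- \frac{1}{74286}\right) = - \frac{216350}{37143}$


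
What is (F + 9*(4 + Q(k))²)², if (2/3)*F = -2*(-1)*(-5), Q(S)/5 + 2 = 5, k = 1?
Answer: 10458756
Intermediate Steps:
Q(S) = 15 (Q(S) = -10 + 5*5 = -10 + 25 = 15)
F = -15 (F = 3*(-2*(-1)*(-5))/2 = 3*(2*(-5))/2 = (3/2)*(-10) = -15)
(F + 9*(4 + Q(k))²)² = (-15 + 9*(4 + 15)²)² = (-15 + 9*19²)² = (-15 + 9*361)² = (-15 + 3249)² = 3234² = 10458756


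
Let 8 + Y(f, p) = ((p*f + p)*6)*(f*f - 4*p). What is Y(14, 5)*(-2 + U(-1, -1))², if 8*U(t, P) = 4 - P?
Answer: 1197779/8 ≈ 1.4972e+5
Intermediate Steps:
U(t, P) = ½ - P/8 (U(t, P) = (4 - P)/8 = ½ - P/8)
Y(f, p) = -8 + (f² - 4*p)*(6*p + 6*f*p) (Y(f, p) = -8 + ((p*f + p)*6)*(f*f - 4*p) = -8 + ((f*p + p)*6)*(f² - 4*p) = -8 + ((p + f*p)*6)*(f² - 4*p) = -8 + (6*p + 6*f*p)*(f² - 4*p) = -8 + (f² - 4*p)*(6*p + 6*f*p))
Y(14, 5)*(-2 + U(-1, -1))² = (-8 - 24*5² - 24*14*5² + 6*5*14² + 6*5*14³)*(-2 + (½ - ⅛*(-1)))² = (-8 - 24*25 - 24*14*25 + 6*5*196 + 6*5*2744)*(-2 + (½ + ⅛))² = (-8 - 600 - 8400 + 5880 + 82320)*(-2 + 5/8)² = 79192*(-11/8)² = 79192*(121/64) = 1197779/8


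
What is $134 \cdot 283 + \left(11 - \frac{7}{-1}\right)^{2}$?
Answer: $38246$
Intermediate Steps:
$134 \cdot 283 + \left(11 - \frac{7}{-1}\right)^{2} = 37922 + \left(11 - -7\right)^{2} = 37922 + \left(11 + 7\right)^{2} = 37922 + 18^{2} = 37922 + 324 = 38246$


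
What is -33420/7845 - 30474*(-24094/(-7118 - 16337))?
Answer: -384060068528/12266965 ≈ -31308.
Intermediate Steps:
-33420/7845 - 30474*(-24094/(-7118 - 16337)) = -33420*1/7845 - 30474/((-23455*(-1/24094))) = -2228/523 - 30474/23455/24094 = -2228/523 - 30474*24094/23455 = -2228/523 - 734240556/23455 = -384060068528/12266965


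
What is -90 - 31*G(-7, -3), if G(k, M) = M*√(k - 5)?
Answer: -90 + 186*I*√3 ≈ -90.0 + 322.16*I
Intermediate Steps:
G(k, M) = M*√(-5 + k)
-90 - 31*G(-7, -3) = -90 - (-93)*√(-5 - 7) = -90 - (-93)*√(-12) = -90 - (-93)*2*I*√3 = -90 - (-186)*I*√3 = -90 + 186*I*√3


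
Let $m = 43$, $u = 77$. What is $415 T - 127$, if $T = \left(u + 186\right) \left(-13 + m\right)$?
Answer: $3274223$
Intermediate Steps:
$T = 7890$ ($T = \left(77 + 186\right) \left(-13 + 43\right) = 263 \cdot 30 = 7890$)
$415 T - 127 = 415 \cdot 7890 - 127 = 3274350 - 127 = 3274223$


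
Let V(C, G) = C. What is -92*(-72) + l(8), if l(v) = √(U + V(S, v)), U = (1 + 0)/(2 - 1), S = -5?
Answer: 6624 + 2*I ≈ 6624.0 + 2.0*I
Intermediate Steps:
U = 1 (U = 1/1 = 1*1 = 1)
l(v) = 2*I (l(v) = √(1 - 5) = √(-4) = 2*I)
-92*(-72) + l(8) = -92*(-72) + 2*I = 6624 + 2*I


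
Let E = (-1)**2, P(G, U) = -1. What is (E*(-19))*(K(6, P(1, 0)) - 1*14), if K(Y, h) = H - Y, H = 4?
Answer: 304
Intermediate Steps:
K(Y, h) = 4 - Y
E = 1
(E*(-19))*(K(6, P(1, 0)) - 1*14) = (1*(-19))*((4 - 1*6) - 1*14) = -19*((4 - 6) - 14) = -19*(-2 - 14) = -19*(-16) = 304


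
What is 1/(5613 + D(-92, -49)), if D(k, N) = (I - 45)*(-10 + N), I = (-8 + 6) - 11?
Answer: 1/9035 ≈ 0.00011068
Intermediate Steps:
I = -13 (I = -2 - 11 = -13)
D(k, N) = 580 - 58*N (D(k, N) = (-13 - 45)*(-10 + N) = -58*(-10 + N) = 580 - 58*N)
1/(5613 + D(-92, -49)) = 1/(5613 + (580 - 58*(-49))) = 1/(5613 + (580 + 2842)) = 1/(5613 + 3422) = 1/9035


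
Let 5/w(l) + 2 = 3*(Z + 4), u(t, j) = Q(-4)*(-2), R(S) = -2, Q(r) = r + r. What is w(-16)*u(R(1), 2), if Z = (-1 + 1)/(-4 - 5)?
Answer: 8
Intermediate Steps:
Q(r) = 2*r
u(t, j) = 16 (u(t, j) = (2*(-4))*(-2) = -8*(-2) = 16)
Z = 0 (Z = 0/(-9) = 0*(-⅑) = 0)
w(l) = ½ (w(l) = 5/(-2 + 3*(0 + 4)) = 5/(-2 + 3*4) = 5/(-2 + 12) = 5/10 = 5*(⅒) = ½)
w(-16)*u(R(1), 2) = (½)*16 = 8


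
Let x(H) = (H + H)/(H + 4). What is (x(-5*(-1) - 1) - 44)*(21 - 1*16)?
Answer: -215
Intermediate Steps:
x(H) = 2*H/(4 + H) (x(H) = (2*H)/(4 + H) = 2*H/(4 + H))
(x(-5*(-1) - 1) - 44)*(21 - 1*16) = (2*(-5*(-1) - 1)/(4 + (-5*(-1) - 1)) - 44)*(21 - 1*16) = (2*(5 - 1)/(4 + (5 - 1)) - 44)*(21 - 16) = (2*4/(4 + 4) - 44)*5 = (2*4/8 - 44)*5 = (2*4*(⅛) - 44)*5 = (1 - 44)*5 = -43*5 = -215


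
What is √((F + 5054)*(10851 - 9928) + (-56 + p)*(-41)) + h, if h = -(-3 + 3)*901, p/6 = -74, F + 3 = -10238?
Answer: I*√4767101 ≈ 2183.4*I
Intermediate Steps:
F = -10241 (F = -3 - 10238 = -10241)
p = -444 (p = 6*(-74) = -444)
h = 0 (h = -1*0*901 = 0*901 = 0)
√((F + 5054)*(10851 - 9928) + (-56 + p)*(-41)) + h = √((-10241 + 5054)*(10851 - 9928) + (-56 - 444)*(-41)) + 0 = √(-5187*923 - 500*(-41)) + 0 = √(-4787601 + 20500) + 0 = √(-4767101) + 0 = I*√4767101 + 0 = I*√4767101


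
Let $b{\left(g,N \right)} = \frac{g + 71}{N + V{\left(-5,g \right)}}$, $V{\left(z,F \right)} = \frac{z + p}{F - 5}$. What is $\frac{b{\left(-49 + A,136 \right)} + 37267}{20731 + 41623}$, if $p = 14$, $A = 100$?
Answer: $\frac{233483367}{390647810} \approx 0.59768$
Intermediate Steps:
$V{\left(z,F \right)} = \frac{14 + z}{-5 + F}$ ($V{\left(z,F \right)} = \frac{z + 14}{F - 5} = \frac{14 + z}{-5 + F}$)
$b{\left(g,N \right)} = \frac{71 + g}{N + \frac{9}{-5 + g}}$ ($b{\left(g,N \right)} = \frac{g + 71}{N + \frac{14 - 5}{-5 + g}} = \frac{71 + g}{N + \frac{1}{-5 + g} 9} = \frac{71 + g}{N + \frac{9}{-5 + g}}$)
$\frac{b{\left(-49 + A,136 \right)} + 37267}{20731 + 41623} = \frac{\frac{\left(-5 + \left(-49 + 100\right)\right) \left(71 + \left(-49 + 100\right)\right)}{9 + 136 \left(-5 + \left(-49 + 100\right)\right)} + 37267}{20731 + 41623} = \frac{\frac{\left(-5 + 51\right) \left(71 + 51\right)}{9 + 136 \left(-5 + 51\right)} + 37267}{62354} = \left(\frac{1}{9 + 136 \cdot 46} \cdot 46 \cdot 122 + 37267\right) \frac{1}{62354} = \left(\frac{1}{9 + 6256} \cdot 46 \cdot 122 + 37267\right) \frac{1}{62354} = \left(\frac{1}{6265} \cdot 46 \cdot 122 + 37267\right) \frac{1}{62354} = \left(\frac{5612}{6265} + 37267\right) \frac{1}{62354} = \frac{233483367}{6265} \cdot \frac{1}{62354} = \frac{233483367}{390647810}$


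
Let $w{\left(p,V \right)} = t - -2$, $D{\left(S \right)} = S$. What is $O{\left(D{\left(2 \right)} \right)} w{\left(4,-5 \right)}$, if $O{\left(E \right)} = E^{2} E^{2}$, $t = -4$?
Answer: $-32$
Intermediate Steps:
$w{\left(p,V \right)} = -2$ ($w{\left(p,V \right)} = -4 - -2 = -4 + 2 = -2$)
$O{\left(E \right)} = E^{4}$
$O{\left(D{\left(2 \right)} \right)} w{\left(4,-5 \right)} = 2^{4} \left(-2\right) = 16 \left(-2\right) = -32$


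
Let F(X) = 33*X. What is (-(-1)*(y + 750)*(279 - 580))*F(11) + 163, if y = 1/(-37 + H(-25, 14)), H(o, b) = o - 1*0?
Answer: -5080610131/62 ≈ -8.1945e+7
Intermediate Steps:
H(o, b) = o (H(o, b) = o + 0 = o)
y = -1/62 (y = 1/(-37 - 25) = 1/(-62) = -1/62 ≈ -0.016129)
(-(-1)*(y + 750)*(279 - 580))*F(11) + 163 = (-(-1)*(-1/62 + 750)*(279 - 580))*(33*11) + 163 = -(-1)*(46499/62)*(-301)*363 + 163 = -(-1)*(-13996199)/62*363 + 163 = -1*13996199/62*363 + 163 = -13996199/62*363 + 163 = -5080620237/62 + 163 = -5080610131/62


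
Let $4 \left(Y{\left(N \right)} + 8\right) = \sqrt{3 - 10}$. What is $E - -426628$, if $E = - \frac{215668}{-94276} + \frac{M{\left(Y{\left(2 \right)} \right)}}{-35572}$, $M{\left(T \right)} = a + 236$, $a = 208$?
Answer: $\frac{89421328955198}{209599117} \approx 4.2663 \cdot 10^{5}$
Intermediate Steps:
$Y{\left(N \right)} = -8 + \frac{i \sqrt{7}}{4}$ ($Y{\left(N \right)} = -8 + \frac{\sqrt{3 - 10}}{4} = -8 + \frac{\sqrt{-7}}{4} = -8 + \frac{i \sqrt{7}}{4}$)
$M{\left(T \right)} = 444$ ($M{\left(T \right)} = 208 + 236 = 444$)
$E = \frac{476867722}{209599117}$ ($E = - \frac{215668}{-94276} + \frac{444}{-35572} = \left(-215668\right) \left(- \frac{1}{94276}\right) + 444 \left(- \frac{1}{35572}\right) = \frac{53917}{23569} - \frac{111}{8893} = \frac{476867722}{209599117} \approx 2.2751$)
$E - -426628 = \frac{476867722}{209599117} - -426628 = \frac{476867722}{209599117} + 426628 = \frac{89421328955198}{209599117}$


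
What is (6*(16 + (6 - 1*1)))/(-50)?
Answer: -63/25 ≈ -2.5200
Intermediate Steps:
(6*(16 + (6 - 1*1)))/(-50) = -3*(16 + (6 - 1))/25 = -3*(16 + 5)/25 = -3*21/25 = -1/50*126 = -63/25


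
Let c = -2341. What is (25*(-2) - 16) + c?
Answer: -2407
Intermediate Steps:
(25*(-2) - 16) + c = (25*(-2) - 16) - 2341 = (-50 - 16) - 2341 = -66 - 2341 = -2407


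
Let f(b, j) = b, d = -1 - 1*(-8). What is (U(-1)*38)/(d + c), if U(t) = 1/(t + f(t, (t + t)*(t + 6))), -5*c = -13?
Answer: -95/48 ≈ -1.9792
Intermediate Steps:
d = 7 (d = -1 + 8 = 7)
c = 13/5 (c = -⅕*(-13) = 13/5 ≈ 2.6000)
U(t) = 1/(2*t) (U(t) = 1/(t + t) = 1/(2*t))
(U(-1)*38)/(d + c) = (((½)/(-1))*38)/(7 + 13/5) = (((½)*(-1))*38)/(48/5) = -½*38*(5/48) = -19*5/48 = -95/48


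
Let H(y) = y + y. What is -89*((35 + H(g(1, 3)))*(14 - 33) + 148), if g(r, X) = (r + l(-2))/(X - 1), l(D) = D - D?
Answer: 47704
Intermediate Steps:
l(D) = 0
g(r, X) = r/(-1 + X) (g(r, X) = (r + 0)/(X - 1) = r/(-1 + X))
H(y) = 2*y
-89*((35 + H(g(1, 3)))*(14 - 33) + 148) = -89*((35 + 2*(1/(-1 + 3)))*(14 - 33) + 148) = -89*((35 + 2*(1/2))*(-19) + 148) = -89*((35 + 2*(1*(½)))*(-19) + 148) = -89*((35 + 2*(½))*(-19) + 148) = -89*((35 + 1)*(-19) + 148) = -89*(36*(-19) + 148) = -89*(-684 + 148) = -89*(-536) = 47704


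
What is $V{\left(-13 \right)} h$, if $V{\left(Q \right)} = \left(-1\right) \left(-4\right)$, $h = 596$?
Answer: $2384$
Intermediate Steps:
$V{\left(Q \right)} = 4$
$V{\left(-13 \right)} h = 4 \cdot 596 = 2384$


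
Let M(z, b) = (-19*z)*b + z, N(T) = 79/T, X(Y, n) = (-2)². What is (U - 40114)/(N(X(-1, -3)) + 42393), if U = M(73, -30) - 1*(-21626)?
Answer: 92780/169651 ≈ 0.54689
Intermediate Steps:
X(Y, n) = 4
M(z, b) = z - 19*b*z (M(z, b) = -19*b*z + z = z - 19*b*z)
U = 63309 (U = 73*(1 - 19*(-30)) - 1*(-21626) = 73*(1 + 570) + 21626 = 73*571 + 21626 = 41683 + 21626 = 63309)
(U - 40114)/(N(X(-1, -3)) + 42393) = (63309 - 40114)/(79/4 + 42393) = 23195/(79*(¼) + 42393) = 23195/(79/4 + 42393) = 23195/(169651/4) = 23195*(4/169651) = 92780/169651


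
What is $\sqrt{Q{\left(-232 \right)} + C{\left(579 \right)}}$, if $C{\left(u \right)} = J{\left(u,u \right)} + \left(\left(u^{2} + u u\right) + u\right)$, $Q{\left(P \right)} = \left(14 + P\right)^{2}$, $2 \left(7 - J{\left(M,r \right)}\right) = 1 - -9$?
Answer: $3 \sqrt{79843} \approx 847.7$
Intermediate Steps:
$J{\left(M,r \right)} = 2$ ($J{\left(M,r \right)} = 7 - \frac{1 - -9}{2} = 7 - \frac{1 + 9}{2} = 7 - 5 = 2$)
$C{\left(u \right)} = 2 + u + 2 u^{2}$ ($C{\left(u \right)} = 2 + \left(\left(u^{2} + u u\right) + u\right) = 2 + \left(\left(u^{2} + u^{2}\right) + u\right) = 2 + \left(2 u^{2} + u\right) = 2 + \left(u + 2 u^{2}\right) = 2 + u + 2 u^{2}$)
$\sqrt{Q{\left(-232 \right)} + C{\left(579 \right)}} = \sqrt{\left(14 - 232\right)^{2} + \left(2 + 579 + 2 \cdot 579^{2}\right)} = \sqrt{\left(-218\right)^{2} + \left(2 + 579 + 2 \cdot 335241\right)} = \sqrt{47524 + \left(2 + 579 + 670482\right)} = \sqrt{47524 + 671063} = \sqrt{718587} = 3 \sqrt{79843}$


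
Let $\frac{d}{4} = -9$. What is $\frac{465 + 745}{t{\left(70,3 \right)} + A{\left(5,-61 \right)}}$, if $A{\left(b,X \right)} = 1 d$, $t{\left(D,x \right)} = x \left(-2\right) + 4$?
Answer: $- \frac{605}{19} \approx -31.842$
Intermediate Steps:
$d = -36$ ($d = 4 \left(-9\right) = -36$)
$t{\left(D,x \right)} = 4 - 2 x$ ($t{\left(D,x \right)} = - 2 x + 4 = 4 - 2 x$)
$A{\left(b,X \right)} = -36$ ($A{\left(b,X \right)} = 1 \left(-36\right) = -36$)
$\frac{465 + 745}{t{\left(70,3 \right)} + A{\left(5,-61 \right)}} = \frac{465 + 745}{\left(4 - 6\right) - 36} = \frac{1210}{\left(4 - 6\right) - 36} = \frac{1210}{-2 - 36} = \frac{1210}{-38} = 1210 \left(- \frac{1}{38}\right) = - \frac{605}{19}$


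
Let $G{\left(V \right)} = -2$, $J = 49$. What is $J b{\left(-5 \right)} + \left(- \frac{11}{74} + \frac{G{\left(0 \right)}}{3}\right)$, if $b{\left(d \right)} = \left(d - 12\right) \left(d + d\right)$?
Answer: $\frac{1849079}{222} \approx 8329.2$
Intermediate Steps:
$b{\left(d \right)} = 2 d \left(-12 + d\right)$ ($b{\left(d \right)} = \left(-12 + d\right) 2 d = 2 d \left(-12 + d\right)$)
$J b{\left(-5 \right)} + \left(- \frac{11}{74} + \frac{G{\left(0 \right)}}{3}\right) = 49 \cdot 2 \left(-5\right) \left(-12 - 5\right) - \left(\frac{2}{3} + \frac{11}{74}\right) = 49 \cdot 2 \left(-5\right) \left(-17\right) - \frac{181}{222} = 49 \cdot 170 - \frac{181}{222} = 8330 - \frac{181}{222} = \frac{1849079}{222}$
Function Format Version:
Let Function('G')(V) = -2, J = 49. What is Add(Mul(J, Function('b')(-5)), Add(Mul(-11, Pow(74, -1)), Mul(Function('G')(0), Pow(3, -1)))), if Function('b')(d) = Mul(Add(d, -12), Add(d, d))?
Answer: Rational(1849079, 222) ≈ 8329.2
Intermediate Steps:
Function('b')(d) = Mul(2, d, Add(-12, d)) (Function('b')(d) = Mul(Add(-12, d), Mul(2, d)) = Mul(2, d, Add(-12, d)))
Add(Mul(J, Function('b')(-5)), Add(Mul(-11, Pow(74, -1)), Mul(Function('G')(0), Pow(3, -1)))) = Add(Mul(49, Mul(2, -5, Add(-12, -5))), Add(Mul(-11, Pow(74, -1)), Mul(-2, Pow(3, -1)))) = Add(Mul(49, Mul(2, -5, -17)), Add(Mul(-11, Rational(1, 74)), Mul(-2, Rational(1, 3)))) = Add(Mul(49, 170), Add(Rational(-11, 74), Rational(-2, 3))) = Add(8330, Rational(-181, 222)) = Rational(1849079, 222)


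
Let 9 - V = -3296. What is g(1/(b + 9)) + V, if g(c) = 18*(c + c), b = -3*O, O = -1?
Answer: 3308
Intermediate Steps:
b = 3 (b = -3*(-1) = 3)
V = 3305 (V = 9 - 1*(-3296) = 9 + 3296 = 3305)
g(c) = 36*c (g(c) = 18*(2*c) = 36*c)
g(1/(b + 9)) + V = 36/(3 + 9) + 3305 = 36/12 + 3305 = 36*(1/12) + 3305 = 3 + 3305 = 3308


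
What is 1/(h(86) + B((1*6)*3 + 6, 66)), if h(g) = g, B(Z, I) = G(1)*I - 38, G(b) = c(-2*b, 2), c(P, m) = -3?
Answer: -1/150 ≈ -0.0066667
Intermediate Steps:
G(b) = -3
B(Z, I) = -38 - 3*I (B(Z, I) = -3*I - 38 = -38 - 3*I)
1/(h(86) + B((1*6)*3 + 6, 66)) = 1/(86 + (-38 - 3*66)) = 1/(86 + (-38 - 198)) = 1/(86 - 236) = 1/(-150) = -1/150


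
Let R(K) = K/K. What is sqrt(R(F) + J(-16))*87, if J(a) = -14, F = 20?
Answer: 87*I*sqrt(13) ≈ 313.68*I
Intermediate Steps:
R(K) = 1
sqrt(R(F) + J(-16))*87 = sqrt(1 - 14)*87 = sqrt(-13)*87 = (I*sqrt(13))*87 = 87*I*sqrt(13)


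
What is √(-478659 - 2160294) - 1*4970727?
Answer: -4970727 + 3*I*√293217 ≈ -4.9707e+6 + 1624.5*I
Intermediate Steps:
√(-478659 - 2160294) - 1*4970727 = √(-2638953) - 4970727 = 3*I*√293217 - 4970727 = -4970727 + 3*I*√293217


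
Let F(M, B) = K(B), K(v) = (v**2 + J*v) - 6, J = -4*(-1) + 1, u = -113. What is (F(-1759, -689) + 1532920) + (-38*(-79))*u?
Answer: 1664964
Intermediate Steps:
J = 5 (J = 4 + 1 = 5)
K(v) = -6 + v**2 + 5*v (K(v) = (v**2 + 5*v) - 6 = -6 + v**2 + 5*v)
F(M, B) = -6 + B**2 + 5*B
(F(-1759, -689) + 1532920) + (-38*(-79))*u = ((-6 + (-689)**2 + 5*(-689)) + 1532920) - 38*(-79)*(-113) = ((-6 + 474721 - 3445) + 1532920) + 3002*(-113) = (471270 + 1532920) - 339226 = 2004190 - 339226 = 1664964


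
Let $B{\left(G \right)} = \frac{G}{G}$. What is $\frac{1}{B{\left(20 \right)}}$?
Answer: $1$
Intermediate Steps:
$B{\left(G \right)} = 1$
$\frac{1}{B{\left(20 \right)}} = 1^{-1} = 1$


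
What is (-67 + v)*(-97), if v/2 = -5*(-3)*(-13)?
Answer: 44329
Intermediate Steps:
v = -390 (v = 2*(-5*(-3)*(-13)) = 2*(15*(-13)) = 2*(-195) = -390)
(-67 + v)*(-97) = (-67 - 390)*(-97) = -457*(-97) = 44329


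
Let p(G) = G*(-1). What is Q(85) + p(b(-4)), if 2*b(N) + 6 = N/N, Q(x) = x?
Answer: 175/2 ≈ 87.500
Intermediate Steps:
b(N) = -5/2 (b(N) = -3 + (N/N)/2 = -3 + (½)*1 = -3 + ½ = -5/2)
p(G) = -G
Q(85) + p(b(-4)) = 85 - 1*(-5/2) = 85 + 5/2 = 175/2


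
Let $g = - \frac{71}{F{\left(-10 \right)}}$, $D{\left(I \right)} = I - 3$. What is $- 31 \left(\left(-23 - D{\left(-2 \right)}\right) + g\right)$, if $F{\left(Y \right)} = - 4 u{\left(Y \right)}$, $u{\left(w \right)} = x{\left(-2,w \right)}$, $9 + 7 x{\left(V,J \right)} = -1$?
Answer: $\frac{37727}{40} \approx 943.17$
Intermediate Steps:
$x{\left(V,J \right)} = - \frac{10}{7}$ ($x{\left(V,J \right)} = - \frac{9}{7} + \frac{1}{7} \left(-1\right) = - \frac{9}{7} - \frac{1}{7} = - \frac{10}{7}$)
$u{\left(w \right)} = - \frac{10}{7}$
$D{\left(I \right)} = -3 + I$ ($D{\left(I \right)} = I - 3 = -3 + I$)
$F{\left(Y \right)} = \frac{40}{7}$ ($F{\left(Y \right)} = \left(-4\right) \left(- \frac{10}{7}\right) = \frac{40}{7}$)
$g = - \frac{497}{40}$ ($g = - \frac{71}{\frac{40}{7}} = \left(-71\right) \frac{7}{40} = - \frac{497}{40} \approx -12.425$)
$- 31 \left(\left(-23 - D{\left(-2 \right)}\right) + g\right) = - 31 \left(\left(-23 - \left(-3 - 2\right)\right) - \frac{497}{40}\right) = - 31 \left(\left(-23 - -5\right) - \frac{497}{40}\right) = - 31 \left(\left(-23 + 5\right) - \frac{497}{40}\right) = - 31 \left(-18 - \frac{497}{40}\right) = \left(-31\right) \left(- \frac{1217}{40}\right) = \frac{37727}{40}$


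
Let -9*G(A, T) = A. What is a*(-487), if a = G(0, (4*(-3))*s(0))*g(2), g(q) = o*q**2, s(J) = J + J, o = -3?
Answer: 0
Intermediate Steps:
s(J) = 2*J
G(A, T) = -A/9
g(q) = -3*q**2
a = 0 (a = (-1/9*0)*(-3*2**2) = 0*(-3*4) = 0*(-12) = 0)
a*(-487) = 0*(-487) = 0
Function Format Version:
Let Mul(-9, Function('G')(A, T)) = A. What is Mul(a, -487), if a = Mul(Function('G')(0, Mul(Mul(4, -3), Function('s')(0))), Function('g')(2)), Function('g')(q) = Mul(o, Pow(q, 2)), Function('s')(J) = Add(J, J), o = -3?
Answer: 0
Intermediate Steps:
Function('s')(J) = Mul(2, J)
Function('G')(A, T) = Mul(Rational(-1, 9), A)
Function('g')(q) = Mul(-3, Pow(q, 2))
a = 0 (a = Mul(Mul(Rational(-1, 9), 0), Mul(-3, Pow(2, 2))) = Mul(0, Mul(-3, 4)) = Mul(0, -12) = 0)
Mul(a, -487) = Mul(0, -487) = 0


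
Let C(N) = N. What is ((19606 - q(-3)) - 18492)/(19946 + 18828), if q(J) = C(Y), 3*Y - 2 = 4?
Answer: 556/19387 ≈ 0.028679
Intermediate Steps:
Y = 2 (Y = ⅔ + (⅓)*4 = ⅔ + 4/3 = 2)
q(J) = 2
((19606 - q(-3)) - 18492)/(19946 + 18828) = ((19606 - 1*2) - 18492)/(19946 + 18828) = ((19606 - 2) - 18492)/38774 = (19604 - 18492)*(1/38774) = 1112*(1/38774) = 556/19387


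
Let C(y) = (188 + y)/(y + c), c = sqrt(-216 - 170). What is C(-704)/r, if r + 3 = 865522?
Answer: 60544/71549859173 + 86*I*sqrt(386)/71549859173 ≈ 8.4618e-7 + 2.3615e-8*I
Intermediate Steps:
r = 865519 (r = -3 + 865522 = 865519)
c = I*sqrt(386) (c = sqrt(-386) = I*sqrt(386) ≈ 19.647*I)
C(y) = (188 + y)/(y + I*sqrt(386))
C(-704)/r = ((188 - 704)/(-704 + I*sqrt(386)))/865519 = (-516/(-704 + I*sqrt(386)))*(1/865519) = -516/(-704 + I*sqrt(386))*(1/865519) = -516/(865519*(-704 + I*sqrt(386)))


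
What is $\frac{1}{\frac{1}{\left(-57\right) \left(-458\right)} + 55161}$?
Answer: $\frac{26106}{1440033067} \approx 1.8129 \cdot 10^{-5}$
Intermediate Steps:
$\frac{1}{\frac{1}{\left(-57\right) \left(-458\right)} + 55161} = \frac{1}{\frac{1}{26106} + 55161} = \frac{1}{\frac{1440033067}{26106}} = \frac{26106}{1440033067}$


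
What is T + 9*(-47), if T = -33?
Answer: -456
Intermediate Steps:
T + 9*(-47) = -33 + 9*(-47) = -33 - 423 = -456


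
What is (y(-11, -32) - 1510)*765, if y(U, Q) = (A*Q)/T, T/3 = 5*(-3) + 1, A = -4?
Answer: -8102370/7 ≈ -1.1575e+6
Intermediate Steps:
T = -42 (T = 3*(5*(-3) + 1) = 3*(-15 + 1) = 3*(-14) = -42)
y(U, Q) = 2*Q/21 (y(U, Q) = -4*Q/(-42) = -4*Q*(-1/42) = 2*Q/21)
(y(-11, -32) - 1510)*765 = ((2/21)*(-32) - 1510)*765 = (-64/21 - 1510)*765 = -31774/21*765 = -8102370/7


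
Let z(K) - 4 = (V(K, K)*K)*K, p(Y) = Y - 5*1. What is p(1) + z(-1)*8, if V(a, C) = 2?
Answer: 44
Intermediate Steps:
p(Y) = -5 + Y (p(Y) = Y - 5 = -5 + Y)
z(K) = 4 + 2*K² (z(K) = 4 + (2*K)*K = 4 + 2*K²)
p(1) + z(-1)*8 = (-5 + 1) + (4 + 2*(-1)²)*8 = -4 + (4 + 2*1)*8 = -4 + (4 + 2)*8 = -4 + 6*8 = -4 + 48 = 44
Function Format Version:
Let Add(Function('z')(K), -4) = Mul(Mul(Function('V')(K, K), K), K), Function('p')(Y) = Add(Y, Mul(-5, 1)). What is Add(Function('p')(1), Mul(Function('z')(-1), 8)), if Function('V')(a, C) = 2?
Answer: 44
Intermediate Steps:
Function('p')(Y) = Add(-5, Y) (Function('p')(Y) = Add(Y, -5) = Add(-5, Y))
Function('z')(K) = Add(4, Mul(2, Pow(K, 2))) (Function('z')(K) = Add(4, Mul(Mul(2, K), K)) = Add(4, Mul(2, Pow(K, 2))))
Add(Function('p')(1), Mul(Function('z')(-1), 8)) = Add(Add(-5, 1), Mul(Add(4, Mul(2, Pow(-1, 2))), 8)) = Add(-4, Mul(Add(4, Mul(2, 1)), 8)) = Add(-4, Mul(Add(4, 2), 8)) = Add(-4, Mul(6, 8)) = Add(-4, 48) = 44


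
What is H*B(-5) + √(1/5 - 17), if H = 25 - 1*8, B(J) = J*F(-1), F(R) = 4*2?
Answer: -680 + 2*I*√105/5 ≈ -680.0 + 4.0988*I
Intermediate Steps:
F(R) = 8
B(J) = 8*J (B(J) = J*8 = 8*J)
H = 17 (H = 25 - 8 = 17)
H*B(-5) + √(1/5 - 17) = 17*(8*(-5)) + √(1/5 - 17) = 17*(-40) + √(⅕ - 17) = -680 + √(-84/5) = -680 + 2*I*√105/5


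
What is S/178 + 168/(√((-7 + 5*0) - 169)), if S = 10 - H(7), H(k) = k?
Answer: 3/178 - 42*I*√11/11 ≈ 0.016854 - 12.663*I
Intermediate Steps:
S = 3 (S = 10 - 1*7 = 10 - 7 = 3)
S/178 + 168/(√((-7 + 5*0) - 169)) = 3/178 + 168/(√((-7 + 5*0) - 169)) = 3*(1/178) + 168/(√((-7 + 0) - 169)) = 3/178 + 168/(√(-7 - 169)) = 3/178 + 168/(√(-176)) = 3/178 + 168/((4*I*√11)) = 3/178 + 168*(-I*√11/44) = 3/178 - 42*I*√11/11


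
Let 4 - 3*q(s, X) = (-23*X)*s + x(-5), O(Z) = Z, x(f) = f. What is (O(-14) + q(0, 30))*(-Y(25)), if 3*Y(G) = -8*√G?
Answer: -440/3 ≈ -146.67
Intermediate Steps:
Y(G) = -8*√G/3 (Y(G) = (-8*√G)/3 = -8*√G/3)
q(s, X) = 3 + 23*X*s/3 (q(s, X) = 4/3 - ((-23*X)*s - 5)/3 = 4/3 - (-23*X*s - 5)/3 = 4/3 - (-5 - 23*X*s)/3 = 4/3 + (5/3 + 23*X*s/3) = 3 + 23*X*s/3)
(O(-14) + q(0, 30))*(-Y(25)) = (-14 + (3 + (23/3)*30*0))*(-(-8)*√25/3) = (-14 + (3 + 0))*(-(-8)*5/3) = (-14 + 3)*(-1*(-40/3)) = -11*40/3 = -440/3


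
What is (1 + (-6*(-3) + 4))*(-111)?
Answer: -2553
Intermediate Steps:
(1 + (-6*(-3) + 4))*(-111) = (1 + (18 + 4))*(-111) = (1 + 22)*(-111) = 23*(-111) = -2553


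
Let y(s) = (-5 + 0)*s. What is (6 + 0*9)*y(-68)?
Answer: 2040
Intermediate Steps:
y(s) = -5*s
(6 + 0*9)*y(-68) = (6 + 0*9)*(-5*(-68)) = (6 + 0)*340 = 6*340 = 2040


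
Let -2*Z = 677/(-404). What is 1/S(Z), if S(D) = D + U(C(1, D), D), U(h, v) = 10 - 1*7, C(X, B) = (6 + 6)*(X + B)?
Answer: 808/3101 ≈ 0.26056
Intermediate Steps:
Z = 677/808 (Z = -677/(2*(-404)) = -677*(-1)/(2*404) = -1/2*(-677/404) = 677/808 ≈ 0.83787)
C(X, B) = 12*B + 12*X (C(X, B) = 12*(B + X) = 12*B + 12*X)
U(h, v) = 3 (U(h, v) = 10 - 7 = 3)
S(D) = 3 + D (S(D) = D + 3 = 3 + D)
1/S(Z) = 1/(3 + 677/808) = 1/(3101/808) = 808/3101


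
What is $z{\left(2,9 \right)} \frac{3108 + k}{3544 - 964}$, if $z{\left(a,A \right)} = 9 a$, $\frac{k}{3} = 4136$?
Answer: $\frac{23274}{215} \approx 108.25$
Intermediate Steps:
$k = 12408$ ($k = 3 \cdot 4136 = 12408$)
$z{\left(2,9 \right)} \frac{3108 + k}{3544 - 964} = 9 \cdot 2 \frac{3108 + 12408}{3544 - 964} = 18 \cdot \frac{15516}{2580} = 18 \cdot 15516 \cdot \frac{1}{2580} = 18 \cdot \frac{1293}{215} = \frac{23274}{215}$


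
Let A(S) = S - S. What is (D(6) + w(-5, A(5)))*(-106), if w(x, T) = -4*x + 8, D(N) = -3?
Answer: -2650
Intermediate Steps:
A(S) = 0
w(x, T) = 8 - 4*x
(D(6) + w(-5, A(5)))*(-106) = (-3 + (8 - 4*(-5)))*(-106) = (-3 + (8 + 20))*(-106) = (-3 + 28)*(-106) = 25*(-106) = -2650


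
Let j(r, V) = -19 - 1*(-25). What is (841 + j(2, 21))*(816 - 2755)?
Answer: -1642333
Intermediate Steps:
j(r, V) = 6 (j(r, V) = -19 + 25 = 6)
(841 + j(2, 21))*(816 - 2755) = (841 + 6)*(816 - 2755) = 847*(-1939) = -1642333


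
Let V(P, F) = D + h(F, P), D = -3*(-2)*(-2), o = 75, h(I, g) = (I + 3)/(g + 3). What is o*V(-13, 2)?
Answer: -1875/2 ≈ -937.50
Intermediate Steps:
h(I, g) = (3 + I)/(3 + g)
D = -12 (D = 6*(-2) = -12)
V(P, F) = -12 + (3 + F)/(3 + P)
o*V(-13, 2) = 75*((-33 + 2 - 12*(-13))/(3 - 13)) = 75*((-33 + 2 + 156)/(-10)) = 75*(-1/10*125) = 75*(-25/2) = -1875/2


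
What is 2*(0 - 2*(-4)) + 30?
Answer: 46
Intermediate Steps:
2*(0 - 2*(-4)) + 30 = 2*(0 + 8) + 30 = 2*8 + 30 = 16 + 30 = 46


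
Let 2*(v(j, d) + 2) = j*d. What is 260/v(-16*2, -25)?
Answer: 130/199 ≈ 0.65327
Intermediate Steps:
v(j, d) = -2 + d*j/2 (v(j, d) = -2 + (j*d)/2 = -2 + (d*j)/2 = -2 + d*j/2)
260/v(-16*2, -25) = 260/(-2 + (½)*(-25)*(-16*2)) = 260/(-2 + (½)*(-25)*(-32)) = 260/(-2 + 400) = 260/398 = 260*(1/398) = 130/199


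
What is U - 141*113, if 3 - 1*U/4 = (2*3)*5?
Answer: -16041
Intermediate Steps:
U = -108 (U = 12 - 4*2*3*5 = 12 - 24*5 = 12 - 4*30 = 12 - 120 = -108)
U - 141*113 = -108 - 141*113 = -108 - 15933 = -16041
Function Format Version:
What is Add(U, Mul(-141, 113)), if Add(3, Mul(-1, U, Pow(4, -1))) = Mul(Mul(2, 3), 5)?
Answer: -16041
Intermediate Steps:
U = -108 (U = Add(12, Mul(-4, Mul(Mul(2, 3), 5))) = Add(12, Mul(-4, Mul(6, 5))) = Add(12, Mul(-4, 30)) = Add(12, -120) = -108)
Add(U, Mul(-141, 113)) = Add(-108, Mul(-141, 113)) = Add(-108, -15933) = -16041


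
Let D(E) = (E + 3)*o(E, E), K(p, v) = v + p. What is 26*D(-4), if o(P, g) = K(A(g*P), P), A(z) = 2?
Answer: 52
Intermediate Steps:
K(p, v) = p + v
o(P, g) = 2 + P
D(E) = (2 + E)*(3 + E) (D(E) = (E + 3)*(2 + E) = (3 + E)*(2 + E) = (2 + E)*(3 + E))
26*D(-4) = 26*((2 - 4)*(3 - 4)) = 26*(-2*(-1)) = 26*2 = 52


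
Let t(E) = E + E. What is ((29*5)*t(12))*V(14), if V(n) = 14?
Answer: 48720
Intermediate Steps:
t(E) = 2*E
((29*5)*t(12))*V(14) = ((29*5)*(2*12))*14 = (145*24)*14 = 3480*14 = 48720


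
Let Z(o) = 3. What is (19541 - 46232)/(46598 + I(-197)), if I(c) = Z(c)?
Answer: -26691/46601 ≈ -0.57276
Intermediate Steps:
I(c) = 3
(19541 - 46232)/(46598 + I(-197)) = (19541 - 46232)/(46598 + 3) = -26691/46601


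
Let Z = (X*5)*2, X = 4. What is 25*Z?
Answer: 1000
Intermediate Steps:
Z = 40 (Z = (4*5)*2 = 20*2 = 40)
25*Z = 25*40 = 1000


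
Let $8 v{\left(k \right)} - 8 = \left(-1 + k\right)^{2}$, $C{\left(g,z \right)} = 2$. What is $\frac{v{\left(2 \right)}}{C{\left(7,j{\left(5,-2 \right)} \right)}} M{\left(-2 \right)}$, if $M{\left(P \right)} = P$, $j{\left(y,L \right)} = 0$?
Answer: $- \frac{9}{8} \approx -1.125$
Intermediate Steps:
$v{\left(k \right)} = 1 + \frac{\left(-1 + k\right)^{2}}{8}$
$\frac{v{\left(2 \right)}}{C{\left(7,j{\left(5,-2 \right)} \right)}} M{\left(-2 \right)} = \frac{1 + \frac{\left(-1 + 2\right)^{2}}{8}}{2} \left(-2\right) = \left(1 + \frac{1^{2}}{8}\right) \frac{1}{2} \left(-2\right) = \left(1 + \frac{1}{8} \cdot 1\right) \frac{1}{2} \left(-2\right) = \left(1 + \frac{1}{8}\right) \frac{1}{2} \left(-2\right) = \frac{9}{8} \cdot \frac{1}{2} \left(-2\right) = \frac{9}{16} \left(-2\right) = - \frac{9}{8}$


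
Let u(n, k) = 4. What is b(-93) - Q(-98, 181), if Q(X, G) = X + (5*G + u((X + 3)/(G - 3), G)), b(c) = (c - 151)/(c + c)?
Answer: -75301/93 ≈ -809.69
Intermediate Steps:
b(c) = (-151 + c)/(2*c) (b(c) = (-151 + c)/((2*c)) = (-151 + c)*(1/(2*c)) = (-151 + c)/(2*c))
Q(X, G) = 4 + X + 5*G (Q(X, G) = X + (5*G + 4) = X + (4 + 5*G) = 4 + X + 5*G)
b(-93) - Q(-98, 181) = (½)*(-151 - 93)/(-93) - (4 - 98 + 5*181) = (½)*(-1/93)*(-244) - (4 - 98 + 905) = 122/93 - 1*811 = 122/93 - 811 = -75301/93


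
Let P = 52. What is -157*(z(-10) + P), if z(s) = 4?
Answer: -8792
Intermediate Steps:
-157*(z(-10) + P) = -157*(4 + 52) = -157*56 = -8792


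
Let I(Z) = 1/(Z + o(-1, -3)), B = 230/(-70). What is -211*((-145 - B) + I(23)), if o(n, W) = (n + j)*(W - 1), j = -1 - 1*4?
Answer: 9836187/329 ≈ 29897.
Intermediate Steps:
B = -23/7 (B = 230*(-1/70) = -23/7 ≈ -3.2857)
j = -5 (j = -1 - 4 = -5)
o(n, W) = (-1 + W)*(-5 + n) (o(n, W) = (n - 5)*(W - 1) = (-5 + n)*(-1 + W) = (-1 + W)*(-5 + n))
I(Z) = 1/(24 + Z) (I(Z) = 1/(Z + (5 - 1*(-1) - 5*(-3) - 3*(-1))) = 1/(Z + (5 + 1 + 15 + 3)) = 1/(Z + 24) = 1/(24 + Z))
-211*((-145 - B) + I(23)) = -211*((-145 - 1*(-23/7)) + 1/(24 + 23)) = -211*((-145 + 23/7) + 1/47) = -211*(-992/7 + 1/47) = -211*(-46617/329) = 9836187/329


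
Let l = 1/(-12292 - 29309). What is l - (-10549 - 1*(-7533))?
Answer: 125468615/41601 ≈ 3016.0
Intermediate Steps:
l = -1/41601 (l = 1/(-41601) = -1/41601 ≈ -2.4038e-5)
l - (-10549 - 1*(-7533)) = -1/41601 - (-10549 - 1*(-7533)) = -1/41601 - (-10549 + 7533) = -1/41601 - 1*(-3016) = -1/41601 + 3016 = 125468615/41601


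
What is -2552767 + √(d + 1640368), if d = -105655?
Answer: -2552767 + √1534713 ≈ -2.5515e+6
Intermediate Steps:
-2552767 + √(d + 1640368) = -2552767 + √(-105655 + 1640368) = -2552767 + √1534713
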